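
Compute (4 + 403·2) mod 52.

403·2 = 806.
806 − 15·52 = 26, so 806 ≡ 26 (mod 52).
(4 + 26) mod 52 = 30.

30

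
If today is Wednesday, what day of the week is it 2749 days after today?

Monday

2749 = 392·7 + 5, so 2749 mod 7 = 5.
Wednesday + 5 days → Monday.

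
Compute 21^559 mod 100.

Square-and-reduce mod 100: 21^1≡21, 21^2≡41, 21^4≡81, 21^8≡61, 21^16≡21, 21^32≡41, 21^64≡81, 21^128≡61, 21^256≡21, 21^512≡41.
559 = 1 + 2 + 4 + 8 + 32 + 512, so 21^559 ≡ 21·41·81·61·41·41 ≡ 81 (mod 100).

81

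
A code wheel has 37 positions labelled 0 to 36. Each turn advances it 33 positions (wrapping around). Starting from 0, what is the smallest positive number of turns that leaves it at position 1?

9

33·9 = 297 = 8·37 + 1, so 33⁻¹ ≡ 9 (mod 37).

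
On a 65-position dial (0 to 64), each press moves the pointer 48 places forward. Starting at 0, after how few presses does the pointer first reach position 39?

13

48⁻¹ ≡ 42 (mod 65) because 48·42 = 2016 = 31·65 + 1.
Multiplying both sides by 42: x ≡ 42·39 = 1638 ≡ 13 (mod 65).
Check: 48·13 = 624 = 9·65 + 39.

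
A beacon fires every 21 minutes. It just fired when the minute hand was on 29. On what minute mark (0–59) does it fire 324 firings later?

53

324·21 = 6804.
Dividing 6804 by 60 gives quotient 113 and remainder 24.
(29 + 24) mod 60 = 53.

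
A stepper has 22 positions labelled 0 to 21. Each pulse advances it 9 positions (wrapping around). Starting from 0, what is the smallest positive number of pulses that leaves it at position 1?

9·5 = 45 = 2·22 + 1, so 9⁻¹ ≡ 5 (mod 22).

5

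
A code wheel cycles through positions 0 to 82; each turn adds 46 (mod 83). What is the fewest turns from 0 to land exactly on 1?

83 = 1·46 + 37
46 = 1·37 + 9
37 = 4·9 + 1
9 = 9·1 + 0
Back-substituting gives 46·74 ≡ 1 (mod 83).

74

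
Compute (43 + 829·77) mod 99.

829·77 = 63833.
63833 = 644·99 + 77, so 63833 mod 99 = 77.
(43 + 77) mod 99 = 21.

21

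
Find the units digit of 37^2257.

7

The units digit of 37^n cycles with period 4: 7, 9, 3, 1, …
2257 mod 4 = 1, so the last digit matches 7^1 = 7.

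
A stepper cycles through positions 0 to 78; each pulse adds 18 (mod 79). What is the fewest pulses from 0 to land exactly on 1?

79 = 4·18 + 7
18 = 2·7 + 4
7 = 1·4 + 3
4 = 1·3 + 1
3 = 3·1 + 0
Back-substituting gives 18·22 ≡ 1 (mod 79).

22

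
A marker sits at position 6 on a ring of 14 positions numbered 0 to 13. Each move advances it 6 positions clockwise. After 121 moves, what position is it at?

4

121·6 = 726.
726 mod 14 = 12 (since 51·14 = 714).
(6 + 12) mod 14 = 4.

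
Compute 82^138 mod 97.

By repeated squaring mod 97: 82^1≡82, 82^2≡31, 82^4≡88, 82^8≡81, 82^16≡62, 82^32≡61, 82^64≡35, 82^128≡61.
Since 138 = 2 + 8 + 128 in binary, 82^138 ≡ 31·81·61 ≡ 8 (mod 97).

8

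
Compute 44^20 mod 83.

10

By repeated squaring mod 83: 44^1≡44, 44^2≡27, 44^4≡65, 44^8≡75, 44^16≡64.
Since 20 = 4 + 16 in binary, 44^20 ≡ 65·64 ≡ 10 (mod 83).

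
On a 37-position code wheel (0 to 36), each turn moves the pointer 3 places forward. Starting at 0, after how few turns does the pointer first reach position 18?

3⁻¹ ≡ 25 (mod 37) because 3·25 = 75 = 2·37 + 1.
So x ≡ 25·18 = 450 ≡ 6 (mod 37).
Check: 3·6 = 18 = 0·37 + 18.

6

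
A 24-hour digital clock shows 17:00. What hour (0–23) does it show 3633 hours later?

2

3633 = 151·24 + 9, so 3633 mod 24 = 9.
(17 + 9) mod 24 = 2.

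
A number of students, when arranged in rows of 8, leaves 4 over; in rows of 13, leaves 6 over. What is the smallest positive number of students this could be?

84

x ≡ 4 (mod 8) gives x ∈ {4, 12, 20, 28, 36, 44, 52, 60, …}.
The first of these with x mod 13 = 6 is 84.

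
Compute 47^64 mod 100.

81

Square-and-reduce mod 100: 47^1≡47, 47^2≡9, 47^4≡81, 47^8≡61, 47^16≡21, 47^32≡41, 47^64≡81.
Since 64 = 64 in binary, 47^64 ≡ 81 ≡ 81 (mod 100).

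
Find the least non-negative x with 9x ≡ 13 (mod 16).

The inverse of 9 mod 16 is 9 (since 9·9 = 81 ≡ 1).
Multiplying both sides by 9: x ≡ 9·13 = 117 ≡ 5 (mod 16).

5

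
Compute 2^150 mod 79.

By repeated squaring mod 79: 2^1≡2, 2^2≡4, 2^4≡16, 2^8≡19, 2^16≡45, 2^32≡50, 2^64≡51, 2^128≡73.
150 = 2 + 4 + 16 + 128, so 2^150 ≡ 4·16·45·73 ≡ 21 (mod 79).

21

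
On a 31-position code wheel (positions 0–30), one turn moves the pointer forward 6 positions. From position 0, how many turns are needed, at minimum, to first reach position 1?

26

31 = 5·6 + 1
6 = 6·1 + 0
Back-substituting gives 6·26 ≡ 1 (mod 31).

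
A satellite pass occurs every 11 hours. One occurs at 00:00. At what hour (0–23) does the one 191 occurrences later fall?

13

191·11 = 2101.
Dividing 2101 by 24 gives quotient 87 and remainder 13.
(0 + 13) mod 24 = 13.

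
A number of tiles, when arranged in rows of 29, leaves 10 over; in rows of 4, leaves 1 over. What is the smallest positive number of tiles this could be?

Since 4·22 ≡ 1 (mod 29), take x = 1 + 4·((10−1)·22 mod 29) = 1 + 4·24 = 97.
Check: 97 mod 29 = 10, 97 mod 4 = 1.

97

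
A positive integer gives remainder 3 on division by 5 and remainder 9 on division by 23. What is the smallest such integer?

78

x ≡ 3 (mod 5) gives x ∈ {3, 8, 13, 18, 23, 28, 33, 38, …}.
The first of these with x mod 23 = 9 is 78.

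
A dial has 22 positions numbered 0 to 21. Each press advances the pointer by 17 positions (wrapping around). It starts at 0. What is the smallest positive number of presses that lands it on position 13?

15

17⁻¹ ≡ 13 (mod 22) because 17·13 = 221 = 10·22 + 1.
Multiplying both sides by 13: x ≡ 13·13 = 169 ≡ 15 (mod 22).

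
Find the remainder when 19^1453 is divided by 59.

Square-and-reduce mod 59: 19^1≡19, 19^2≡7, 19^4≡49, 19^8≡41, 19^16≡29, 19^32≡15, 19^64≡48, 19^128≡3, 19^256≡9, 19^512≡22, 19^1024≡12.
1453 = 1 + 4 + 8 + 32 + 128 + 256 + 1024, so 19^1453 ≡ 19·49·41·15·3·9·12 ≡ 15 (mod 59).

15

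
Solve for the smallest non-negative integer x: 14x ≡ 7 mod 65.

33

14⁻¹ ≡ 14 (mod 65) because 14·14 = 196 = 3·65 + 1.
So x ≡ 14·7 = 98 ≡ 33 (mod 65).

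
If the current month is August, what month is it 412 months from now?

December

412 = 34·12 + 4, so 412 mod 12 = 4.
August + 4 months → December.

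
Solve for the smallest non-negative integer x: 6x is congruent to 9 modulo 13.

6⁻¹ ≡ 11 (mod 13) because 6·11 = 66 = 5·13 + 1.
Multiplying both sides by 11: x ≡ 11·9 = 99 ≡ 8 (mod 13).

8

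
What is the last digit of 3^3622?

9

Powers of 3 mod 10 repeat with period 4: 3, 9, 7, 1.
3622 mod 4 = 2, so the last digit matches 3^2 = 9.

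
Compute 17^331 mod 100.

By repeated squaring mod 100: 17^1≡17, 17^2≡89, 17^4≡21, 17^8≡41, 17^16≡81, 17^32≡61, 17^64≡21, 17^128≡41, 17^256≡81.
Since 331 = 1 + 2 + 8 + 64 + 256 in binary, 17^331 ≡ 17·89·41·21·81 ≡ 33 (mod 100).

33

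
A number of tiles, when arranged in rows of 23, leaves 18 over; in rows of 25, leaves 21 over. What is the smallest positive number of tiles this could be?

271

Since 25·12 ≡ 1 (mod 23), take x = 21 + 25·((18−21)·12 mod 23) = 21 + 25·10 = 271.
Check: 271 mod 23 = 18, 271 mod 25 = 21.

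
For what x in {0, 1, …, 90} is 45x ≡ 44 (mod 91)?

45⁻¹ ≡ 89 (mod 91) because 45·89 = 4005 = 44·91 + 1.
So x ≡ 89·44 = 3916 ≡ 3 (mod 91).

3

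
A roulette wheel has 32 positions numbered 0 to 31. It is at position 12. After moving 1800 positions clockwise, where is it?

Dividing 1800 by 32 gives quotient 56 and remainder 8.
(12 + 8) mod 32 = 20.

20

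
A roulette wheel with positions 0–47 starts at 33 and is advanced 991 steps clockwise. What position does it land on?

16

Dividing 991 by 48 gives quotient 20 and remainder 31.
(33 + 31) mod 48 = 16.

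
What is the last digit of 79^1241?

Last digits of 9^n: 9, 1 (period 2).
1241 leaves remainder 1 on division by 2, so 79^1241 ends in 9.

9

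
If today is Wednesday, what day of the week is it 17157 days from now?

17157 mod 7 = 0 (since 2451·7 = 17157).
Wednesday + 0 days → Wednesday.

Wednesday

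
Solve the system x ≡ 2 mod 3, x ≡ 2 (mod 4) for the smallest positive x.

x ≡ 2 (mod 3) gives x ∈ {2}.
The first of these with x mod 4 = 2 is 2.

2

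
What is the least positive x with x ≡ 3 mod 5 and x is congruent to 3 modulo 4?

x ≡ 3 (mod 4) gives x ∈ {3}.
The first of these with x mod 5 = 3 is 3.

3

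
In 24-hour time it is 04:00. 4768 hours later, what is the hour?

4768 = 198·24 + 16, so 4768 mod 24 = 16.
(4 + 16) mod 24 = 20.

20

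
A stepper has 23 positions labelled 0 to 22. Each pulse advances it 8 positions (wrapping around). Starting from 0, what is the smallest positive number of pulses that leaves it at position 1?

8·3 = 24 = 1·23 + 1, so 8⁻¹ ≡ 3 (mod 23).

3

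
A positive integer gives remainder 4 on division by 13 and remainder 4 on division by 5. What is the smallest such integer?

x ≡ 4 (mod 5) gives x ∈ {4}.
The first of these with x mod 13 = 4 is 4.

4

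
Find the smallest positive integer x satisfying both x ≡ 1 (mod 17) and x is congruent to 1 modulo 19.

1

x ≡ 1 (mod 17) gives x ∈ {1}.
The first of these with x mod 19 = 1 is 1.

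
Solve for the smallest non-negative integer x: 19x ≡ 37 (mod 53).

The inverse of 19 mod 53 is 14 (since 19·14 = 266 ≡ 1).
Multiplying both sides by 14: x ≡ 14·37 = 518 ≡ 41 (mod 53).

41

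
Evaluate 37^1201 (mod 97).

Successive squares of 37 mod 97: 37^1≡37, 37^2≡11, 37^4≡24, 37^8≡91, 37^16≡36, 37^32≡35, 37^64≡61, 37^128≡35, 37^256≡61, 37^512≡35, 37^1024≡61.
1201 = 1 + 16 + 32 + 128 + 1024, so 37^1201 ≡ 37·36·35·35·61 ≡ 60 (mod 97).

60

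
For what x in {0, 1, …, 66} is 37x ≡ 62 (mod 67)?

37⁻¹ ≡ 29 (mod 67) because 37·29 = 1073 = 16·67 + 1.
Multiplying both sides by 29: x ≡ 29·62 = 1798 ≡ 56 (mod 67).

56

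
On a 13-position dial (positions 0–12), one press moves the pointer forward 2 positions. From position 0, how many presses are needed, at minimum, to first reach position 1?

13 = 6·2 + 1
2 = 2·1 + 0
Back-substituting gives 2·7 ≡ 1 (mod 13).

7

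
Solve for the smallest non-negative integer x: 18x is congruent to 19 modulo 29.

The inverse of 18 mod 29 is 21 (since 18·21 = 378 ≡ 1).
Multiplying both sides by 21: x ≡ 21·19 = 399 ≡ 22 (mod 29).
Check: 18·22 = 396 = 13·29 + 19.

22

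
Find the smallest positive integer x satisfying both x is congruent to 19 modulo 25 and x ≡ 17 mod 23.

x ≡ 17 (mod 23) gives x ∈ {17, 40, 63, 86, 109, 132, 155, 178, …}.
The first of these with x mod 25 = 19 is 569.

569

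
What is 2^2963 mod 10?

The units digit of 2^n cycles with period 4: 2, 4, 8, 6, …
2963 mod 4 = 3, so the last digit matches 2^3 = 8.

8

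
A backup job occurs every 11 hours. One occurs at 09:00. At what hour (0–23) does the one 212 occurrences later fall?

13

212·11 = 2332.
2332 mod 24 = 4 (since 97·24 = 2328).
(9 + 4) mod 24 = 13.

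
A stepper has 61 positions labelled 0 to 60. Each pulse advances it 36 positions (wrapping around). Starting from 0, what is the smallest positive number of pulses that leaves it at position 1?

61 = 1·36 + 25
36 = 1·25 + 11
25 = 2·11 + 3
11 = 3·3 + 2
3 = 1·2 + 1
2 = 2·1 + 0
Back-substituting gives 36·39 ≡ 1 (mod 61).

39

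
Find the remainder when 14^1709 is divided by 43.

31

Square-and-reduce mod 43: 14^1≡14, 14^2≡24, 14^4≡17, 14^8≡31, 14^16≡15, 14^32≡10, 14^64≡14, 14^128≡24, 14^256≡17, 14^512≡31, 14^1024≡15.
Since 1709 = 1 + 4 + 8 + 32 + 128 + 512 + 1024 in binary, 14^1709 ≡ 14·17·31·10·24·31·15 ≡ 31 (mod 43).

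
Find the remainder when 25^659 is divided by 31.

5

Successive squares of 25 mod 31: 25^1≡25, 25^2≡5, 25^4≡25, 25^8≡5, 25^16≡25, 25^32≡5, 25^64≡25, 25^128≡5, 25^256≡25, 25^512≡5.
659 = 1 + 2 + 16 + 128 + 512, so 25^659 ≡ 25·5·25·5·5 ≡ 5 (mod 31).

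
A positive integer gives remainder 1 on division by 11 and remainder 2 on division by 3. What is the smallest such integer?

23

x ≡ 2 (mod 3) gives x ∈ {2, 5, 8, 11, 14, 17, 20, 23}.
The first of these with x mod 11 = 1 is 23.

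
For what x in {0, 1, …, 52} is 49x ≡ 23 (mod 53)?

49⁻¹ ≡ 13 (mod 53) because 49·13 = 637 = 12·53 + 1.
Multiplying both sides by 13: x ≡ 13·23 = 299 ≡ 34 (mod 53).

34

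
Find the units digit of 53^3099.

7

Powers of 3 mod 10 repeat with period 4: 3, 9, 7, 1.
3099 leaves remainder 3 on division by 4, so 53^3099 ends in 7.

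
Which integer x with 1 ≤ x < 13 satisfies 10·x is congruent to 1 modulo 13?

10·4 = 40 = 3·13 + 1, so 10⁻¹ ≡ 4 (mod 13).

4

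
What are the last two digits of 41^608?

Square-and-reduce mod 100: 41^1≡41, 41^2≡81, 41^4≡61, 41^8≡21, 41^16≡41, 41^32≡81, 41^64≡61, 41^128≡21, 41^256≡41, 41^512≡81.
Since 608 = 32 + 64 + 512 in binary, 41^608 ≡ 81·61·81 ≡ 21 (mod 100).

21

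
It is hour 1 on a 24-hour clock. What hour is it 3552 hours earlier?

Dividing 3552 by 24 gives quotient 148 and remainder 0.
(1 − 0) mod 24 = 1.

1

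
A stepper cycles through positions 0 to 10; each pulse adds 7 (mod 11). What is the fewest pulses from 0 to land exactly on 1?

8

11 = 1·7 + 4
7 = 1·4 + 3
4 = 1·3 + 1
3 = 3·1 + 0
Back-substituting gives 7·8 ≡ 1 (mod 11).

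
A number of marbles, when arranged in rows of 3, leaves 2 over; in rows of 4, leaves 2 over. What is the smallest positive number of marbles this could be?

2

x ≡ 2 (mod 3) gives x ∈ {2}.
The first of these with x mod 4 = 2 is 2.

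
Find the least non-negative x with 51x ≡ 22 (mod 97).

The inverse of 51 mod 97 is 78 (since 51·78 = 3978 ≡ 1).
Multiplying both sides by 78: x ≡ 78·22 = 1716 ≡ 67 (mod 97).

67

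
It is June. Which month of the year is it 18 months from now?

December

18 = 1·12 + 6, so 18 mod 12 = 6.
June + 6 months → December.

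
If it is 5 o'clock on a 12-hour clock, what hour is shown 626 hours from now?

7

Dividing 626 by 12 gives quotient 52 and remainder 2.
5 + 2 → 7 on a 12-hour dial.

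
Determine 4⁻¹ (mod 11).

3

4·3 = 12 = 1·11 + 1, so 4⁻¹ ≡ 3 (mod 11).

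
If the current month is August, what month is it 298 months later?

298 mod 12 = 10 (since 24·12 = 288).
August + 10 months → June.

June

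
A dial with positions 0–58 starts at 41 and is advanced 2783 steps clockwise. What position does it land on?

51

2783 mod 59 = 10 (since 47·59 = 2773).
(41 + 10) mod 59 = 51.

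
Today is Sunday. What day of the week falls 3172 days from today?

Monday

Dividing 3172 by 7 gives quotient 453 and remainder 1.
Sunday + 1 day → Monday.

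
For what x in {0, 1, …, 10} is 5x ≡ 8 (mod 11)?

6

The inverse of 5 mod 11 is 9 (since 5·9 = 45 ≡ 1).
Multiplying both sides by 9: x ≡ 9·8 = 72 ≡ 6 (mod 11).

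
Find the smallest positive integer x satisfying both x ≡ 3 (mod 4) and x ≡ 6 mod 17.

23

Since 17·1 ≡ 1 (mod 4), take x = 6 + 17·((3−6)·1 mod 4) = 6 + 17·1 = 23.
Check: 23 mod 4 = 3, 23 mod 17 = 6.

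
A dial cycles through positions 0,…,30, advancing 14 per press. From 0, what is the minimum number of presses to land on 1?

20

14⁻¹ ≡ 20 (mod 31) because 14·20 = 280 = 9·31 + 1.
So x ≡ 20·1 = 20 ≡ 20 (mod 31).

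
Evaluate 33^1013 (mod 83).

26

Successive squares of 33 mod 83: 33^1≡33, 33^2≡10, 33^4≡17, 33^8≡40, 33^16≡23, 33^32≡31, 33^64≡48, 33^128≡63, 33^256≡68, 33^512≡59.
1013 = 1 + 4 + 16 + 32 + 64 + 128 + 256 + 512, so 33^1013 ≡ 33·17·23·31·48·63·68·59 ≡ 26 (mod 83).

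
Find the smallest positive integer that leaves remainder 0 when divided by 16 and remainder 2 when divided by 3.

32

Since 3·11 ≡ 1 (mod 16), take x = 2 + 3·((0−2)·11 mod 16) = 2 + 3·10 = 32.
Check: 32 mod 16 = 0, 32 mod 3 = 2.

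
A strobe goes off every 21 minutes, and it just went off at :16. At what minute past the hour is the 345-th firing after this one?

345·21 = 7245.
7245 mod 60 = 45 (since 120·60 = 7200).
(16 + 45) mod 60 = 1.

1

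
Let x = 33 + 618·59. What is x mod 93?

39

618·59 = 36462.
36462 = 392·93 + 6, so 36462 mod 93 = 6.
(33 + 6) mod 93 = 39.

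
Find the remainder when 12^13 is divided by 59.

Successive squares of 12 mod 59: 12^1≡12, 12^2≡26, 12^4≡27, 12^8≡21.
13 = 1 + 4 + 8, so 12^13 ≡ 12·27·21 ≡ 19 (mod 59).

19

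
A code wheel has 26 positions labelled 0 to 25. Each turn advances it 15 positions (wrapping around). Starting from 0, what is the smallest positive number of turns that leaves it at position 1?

7

26 = 1·15 + 11
15 = 1·11 + 4
11 = 2·4 + 3
4 = 1·3 + 1
3 = 3·1 + 0
Back-substituting gives 15·7 ≡ 1 (mod 26).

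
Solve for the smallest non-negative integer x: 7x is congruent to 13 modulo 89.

40

7⁻¹ ≡ 51 (mod 89) because 7·51 = 357 = 4·89 + 1.
Multiplying both sides by 51: x ≡ 51·13 = 663 ≡ 40 (mod 89).
Check: 7·40 = 280 = 3·89 + 13.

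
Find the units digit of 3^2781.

3

Last digits of 3^n: 3, 9, 7, 1 (period 4).
2781 leaves remainder 1 on division by 4, so 3^2781 ends in 3.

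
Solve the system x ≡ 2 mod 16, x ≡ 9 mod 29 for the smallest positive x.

x ≡ 2 (mod 16) gives x ∈ {2, 18, 34, 50, 66, 82, 98, 114, …}.
The first of these with x mod 29 = 9 is 386.

386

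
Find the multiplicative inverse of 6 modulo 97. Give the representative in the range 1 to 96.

97 = 16·6 + 1
6 = 6·1 + 0
Back-substituting gives 6·81 ≡ 1 (mod 97).

81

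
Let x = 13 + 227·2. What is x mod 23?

7

227·2 = 454.
Dividing 454 by 23 gives quotient 19 and remainder 17.
(13 + 17) mod 23 = 7.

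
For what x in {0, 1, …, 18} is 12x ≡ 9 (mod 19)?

12⁻¹ ≡ 8 (mod 19) because 12·8 = 96 = 5·19 + 1.
So x ≡ 8·9 = 72 ≡ 15 (mod 19).

15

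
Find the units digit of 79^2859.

Powers of 9 mod 10 repeat with period 2: 9, 1.
2859 leaves remainder 1 on division by 2, so 79^2859 ends in 9.

9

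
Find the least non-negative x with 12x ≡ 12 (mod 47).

1

The inverse of 12 mod 47 is 4 (since 12·4 = 48 ≡ 1).
Multiplying both sides by 4: x ≡ 4·12 = 48 ≡ 1 (mod 47).
Check: 12·1 = 12 = 0·47 + 12.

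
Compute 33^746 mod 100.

Successive squares of 33 mod 100: 33^1≡33, 33^2≡89, 33^4≡21, 33^8≡41, 33^16≡81, 33^32≡61, 33^64≡21, 33^128≡41, 33^256≡81, 33^512≡61.
Since 746 = 2 + 8 + 32 + 64 + 128 + 512 in binary, 33^746 ≡ 89·41·61·21·41·61 ≡ 69 (mod 100).

69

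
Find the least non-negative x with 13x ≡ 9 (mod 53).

The inverse of 13 mod 53 is 49 (since 13·49 = 637 ≡ 1).
Multiplying both sides by 49: x ≡ 49·9 = 441 ≡ 17 (mod 53).
Check: 13·17 = 221 = 4·53 + 9.

17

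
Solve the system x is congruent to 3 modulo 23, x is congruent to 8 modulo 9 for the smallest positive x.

x ≡ 8 (mod 9) gives x ∈ {8, 17, 26}.
The first of these with x mod 23 = 3 is 26.

26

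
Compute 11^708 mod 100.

Successive squares of 11 mod 100: 11^1≡11, 11^2≡21, 11^4≡41, 11^8≡81, 11^16≡61, 11^32≡21, 11^64≡41, 11^128≡81, 11^256≡61, 11^512≡21.
Since 708 = 4 + 64 + 128 + 512 in binary, 11^708 ≡ 41·41·81·21 ≡ 81 (mod 100).

81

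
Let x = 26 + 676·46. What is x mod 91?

676·46 = 31096.
31096 = 341·91 + 65, so 31096 mod 91 = 65.
(26 + 65) mod 91 = 0.

0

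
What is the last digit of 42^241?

2

Last digits of 2^n: 2, 4, 8, 6 (period 4).
241 leaves remainder 1 on division by 4, so 42^241 ends in 2.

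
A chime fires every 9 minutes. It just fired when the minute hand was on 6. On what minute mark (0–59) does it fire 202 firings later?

202·9 = 1818.
Dividing 1818 by 60 gives quotient 30 and remainder 18.
(6 + 18) mod 60 = 24.

24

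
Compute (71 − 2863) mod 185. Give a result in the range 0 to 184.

168

Dividing 2863 by 185 gives quotient 15 and remainder 88.
(71 − 88) mod 185 = 168.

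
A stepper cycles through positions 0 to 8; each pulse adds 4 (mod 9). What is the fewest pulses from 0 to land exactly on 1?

7

9 = 2·4 + 1
4 = 4·1 + 0
Back-substituting gives 4·7 ≡ 1 (mod 9).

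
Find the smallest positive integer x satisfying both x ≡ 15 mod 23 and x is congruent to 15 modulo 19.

x ≡ 15 (mod 19) gives x ∈ {15}.
The first of these with x mod 23 = 15 is 15.

15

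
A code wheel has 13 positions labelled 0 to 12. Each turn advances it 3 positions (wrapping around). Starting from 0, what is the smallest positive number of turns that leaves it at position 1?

9

13 = 4·3 + 1
3 = 3·1 + 0
Back-substituting gives 3·9 ≡ 1 (mod 13).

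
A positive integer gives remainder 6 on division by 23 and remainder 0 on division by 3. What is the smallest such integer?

x ≡ 0 (mod 3) gives x ∈ {0, 3, 6}.
The first of these with x mod 23 = 6 is 6.

6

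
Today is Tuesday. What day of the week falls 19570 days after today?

Sunday

Dividing 19570 by 7 gives quotient 2795 and remainder 5.
Tuesday + 5 days → Sunday.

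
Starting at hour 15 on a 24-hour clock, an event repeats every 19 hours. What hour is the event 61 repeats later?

61·19 = 1159.
1159 − 48·24 = 7, so 1159 ≡ 7 (mod 24).
(15 + 7) mod 24 = 22.

22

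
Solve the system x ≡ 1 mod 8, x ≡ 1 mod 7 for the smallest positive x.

Since 7·7 ≡ 1 (mod 8), take x = 1 + 7·((1−1)·7 mod 8) = 1 + 7·0 = 1.
Check: 1 mod 8 = 1, 1 mod 7 = 1.

1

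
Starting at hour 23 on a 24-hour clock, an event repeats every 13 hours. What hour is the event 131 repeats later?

22

131·13 = 1703.
1703 = 70·24 + 23, so 1703 mod 24 = 23.
(23 + 23) mod 24 = 22.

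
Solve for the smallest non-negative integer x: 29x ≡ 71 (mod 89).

27

29⁻¹ ≡ 43 (mod 89) because 29·43 = 1247 = 14·89 + 1.
So x ≡ 43·71 = 3053 ≡ 27 (mod 89).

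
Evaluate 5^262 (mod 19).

By repeated squaring mod 19: 5^1≡5, 5^2≡6, 5^4≡17, 5^8≡4, 5^16≡16, 5^32≡9, 5^64≡5, 5^128≡6, 5^256≡17.
Since 262 = 2 + 4 + 256 in binary, 5^262 ≡ 6·17·17 ≡ 5 (mod 19).

5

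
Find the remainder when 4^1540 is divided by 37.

33

By repeated squaring mod 37: 4^1≡4, 4^2≡16, 4^4≡34, 4^8≡9, 4^16≡7, 4^32≡12, 4^64≡33, 4^128≡16, 4^256≡34, 4^512≡9, 4^1024≡7.
1540 = 4 + 512 + 1024, so 4^1540 ≡ 34·9·7 ≡ 33 (mod 37).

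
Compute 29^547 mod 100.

9

Successive squares of 29 mod 100: 29^1≡29, 29^2≡41, 29^4≡81, 29^8≡61, 29^16≡21, 29^32≡41, 29^64≡81, 29^128≡61, 29^256≡21, 29^512≡41.
Since 547 = 1 + 2 + 32 + 512 in binary, 29^547 ≡ 29·41·41·41 ≡ 9 (mod 100).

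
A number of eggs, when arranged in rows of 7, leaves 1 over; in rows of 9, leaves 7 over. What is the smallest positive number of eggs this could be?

x ≡ 1 (mod 7) gives x ∈ {1, 8, 15, 22, 29, 36, 43}.
The first of these with x mod 9 = 7 is 43.

43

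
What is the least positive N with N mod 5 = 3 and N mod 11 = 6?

x ≡ 3 (mod 5) gives x ∈ {3, 8, 13, 18, 23, 28}.
The first of these with x mod 11 = 6 is 28.

28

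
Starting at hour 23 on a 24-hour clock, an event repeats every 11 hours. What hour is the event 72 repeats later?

72·11 = 792.
792 mod 24 = 0 (since 33·24 = 792).
(23 + 0) mod 24 = 23.

23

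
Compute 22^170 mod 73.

Successive squares of 22 mod 73: 22^1≡22, 22^2≡46, 22^4≡72, 22^8≡1, 22^16≡1, 22^32≡1, 22^64≡1, 22^128≡1.
170 = 2 + 8 + 32 + 128, so 22^170 ≡ 46·1·1·1 ≡ 46 (mod 73).

46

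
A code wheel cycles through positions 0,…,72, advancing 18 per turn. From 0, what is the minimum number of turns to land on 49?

23

The inverse of 18 mod 73 is 69 (since 18·69 = 1242 ≡ 1).
Multiplying both sides by 69: x ≡ 69·49 = 3381 ≡ 23 (mod 73).
Check: 18·23 = 414 = 5·73 + 49.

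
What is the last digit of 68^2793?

8

The units digit of 68^n cycles with period 4: 8, 4, 2, 6, …
2793 leaves remainder 1 on division by 4, so 68^2793 ends in 8.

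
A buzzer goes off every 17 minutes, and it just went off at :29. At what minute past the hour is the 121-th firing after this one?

121·17 = 2057.
2057 = 34·60 + 17, so 2057 mod 60 = 17.
(29 + 17) mod 60 = 46.

46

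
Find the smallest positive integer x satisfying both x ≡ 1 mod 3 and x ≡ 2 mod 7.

16

x ≡ 1 (mod 3) gives x ∈ {1, 4, 7, 10, 13, 16}.
The first of these with x mod 7 = 2 is 16.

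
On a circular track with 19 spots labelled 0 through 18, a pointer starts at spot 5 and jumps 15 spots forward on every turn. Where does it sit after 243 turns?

2

243·15 = 3645.
Dividing 3645 by 19 gives quotient 191 and remainder 16.
(5 + 16) mod 19 = 2.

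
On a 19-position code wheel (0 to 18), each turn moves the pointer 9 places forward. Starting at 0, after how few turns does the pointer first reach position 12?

14

9⁻¹ ≡ 17 (mod 19) because 9·17 = 153 = 8·19 + 1.
Multiplying both sides by 17: x ≡ 17·12 = 204 ≡ 14 (mod 19).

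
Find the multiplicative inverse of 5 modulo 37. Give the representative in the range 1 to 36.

37 = 7·5 + 2
5 = 2·2 + 1
2 = 2·1 + 0
Back-substituting gives 5·15 ≡ 1 (mod 37).

15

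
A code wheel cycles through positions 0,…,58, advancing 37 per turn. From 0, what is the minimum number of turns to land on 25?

37⁻¹ ≡ 8 (mod 59) because 37·8 = 296 = 5·59 + 1.
So x ≡ 8·25 = 200 ≡ 23 (mod 59).

23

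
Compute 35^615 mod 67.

By repeated squaring mod 67: 35^1≡35, 35^2≡19, 35^4≡26, 35^8≡6, 35^16≡36, 35^32≡23, 35^64≡60, 35^128≡49, 35^256≡56, 35^512≡54.
Since 615 = 1 + 2 + 4 + 32 + 64 + 512 in binary, 35^615 ≡ 35·19·26·23·60·54 ≡ 64 (mod 67).

64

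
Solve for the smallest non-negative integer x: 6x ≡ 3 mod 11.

6

6⁻¹ ≡ 2 (mod 11) because 6·2 = 12 = 1·11 + 1.
Multiplying both sides by 2: x ≡ 2·3 = 6 ≡ 6 (mod 11).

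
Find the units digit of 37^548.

Last digits of 7^n: 7, 9, 3, 1 (period 4).
548 leaves remainder 0 on division by 4, so 37^548 ends in 1.

1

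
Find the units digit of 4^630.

Powers of 4 mod 10 repeat with period 2: 4, 6.
630 mod 2 = 0, so the last digit matches 4^2 = 6.

6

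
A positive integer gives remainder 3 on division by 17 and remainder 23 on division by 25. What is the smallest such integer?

x ≡ 3 (mod 17) gives x ∈ {3, 20, 37, 54, 71, 88, 105, 122, …}.
The first of these with x mod 25 = 23 is 173.

173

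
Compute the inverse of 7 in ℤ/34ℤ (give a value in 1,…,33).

34 = 4·7 + 6
7 = 1·6 + 1
6 = 6·1 + 0
Back-substituting gives 7·5 ≡ 1 (mod 34).

5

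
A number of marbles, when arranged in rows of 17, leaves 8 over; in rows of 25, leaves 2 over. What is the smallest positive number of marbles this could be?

x ≡ 8 (mod 17) gives x ∈ {8, 25, 42, 59, 76, 93, 110, 127}.
The first of these with x mod 25 = 2 is 127.

127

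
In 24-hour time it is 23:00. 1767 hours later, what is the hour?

14

Dividing 1767 by 24 gives quotient 73 and remainder 15.
(23 + 15) mod 24 = 14.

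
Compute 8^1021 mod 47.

Successive squares of 8 mod 47: 8^1≡8, 8^2≡17, 8^4≡7, 8^8≡2, 8^16≡4, 8^32≡16, 8^64≡21, 8^128≡18, 8^256≡42, 8^512≡25.
Since 1021 = 1 + 4 + 8 + 16 + 32 + 64 + 128 + 256 + 512 in binary, 8^1021 ≡ 8·7·2·4·16·21·18·42·25 ≡ 16 (mod 47).

16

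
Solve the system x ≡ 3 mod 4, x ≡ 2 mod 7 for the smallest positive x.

x ≡ 3 (mod 4) gives x ∈ {3, 7, 11, 15, 19, 23}.
The first of these with x mod 7 = 2 is 23.

23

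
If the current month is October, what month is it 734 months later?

December

734 − 61·12 = 2, so 734 ≡ 2 (mod 12).
October + 2 months → December.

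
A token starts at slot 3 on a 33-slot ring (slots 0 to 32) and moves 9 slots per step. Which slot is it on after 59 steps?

59·9 = 531.
531 = 16·33 + 3, so 531 mod 33 = 3.
(3 + 3) mod 33 = 6.

6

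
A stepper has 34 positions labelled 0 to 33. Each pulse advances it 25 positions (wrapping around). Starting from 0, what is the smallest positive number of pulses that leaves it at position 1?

15

25·15 = 375 = 11·34 + 1, so 25⁻¹ ≡ 15 (mod 34).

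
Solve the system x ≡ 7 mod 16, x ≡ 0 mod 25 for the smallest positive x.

x ≡ 7 (mod 16) gives x ∈ {7, 23, 39, 55, 71, 87, 103, 119, …}.
The first of these with x mod 25 = 0 is 375.

375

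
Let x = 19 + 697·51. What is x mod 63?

34

697·51 = 35547.
35547 − 564·63 = 15, so 35547 ≡ 15 (mod 63).
(19 + 15) mod 63 = 34.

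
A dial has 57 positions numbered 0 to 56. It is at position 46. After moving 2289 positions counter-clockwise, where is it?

37

2289 mod 57 = 9 (since 40·57 = 2280).
(46 − 9) mod 57 = 37.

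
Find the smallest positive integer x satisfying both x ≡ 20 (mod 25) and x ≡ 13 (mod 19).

70

x ≡ 13 (mod 19) gives x ∈ {13, 32, 51, 70}.
The first of these with x mod 25 = 20 is 70.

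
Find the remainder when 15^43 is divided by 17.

9

By repeated squaring mod 17: 15^1≡15, 15^2≡4, 15^4≡16, 15^8≡1, 15^16≡1, 15^32≡1.
43 = 1 + 2 + 8 + 32, so 15^43 ≡ 15·4·1·1 ≡ 9 (mod 17).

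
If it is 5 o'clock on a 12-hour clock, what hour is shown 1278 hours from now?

1278 − 106·12 = 6, so 1278 ≡ 6 (mod 12).
5 + 6 → 11 on a 12-hour dial.

11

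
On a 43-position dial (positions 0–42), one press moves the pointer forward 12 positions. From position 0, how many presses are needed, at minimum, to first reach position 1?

43 = 3·12 + 7
12 = 1·7 + 5
7 = 1·5 + 2
5 = 2·2 + 1
2 = 2·1 + 0
Back-substituting gives 12·18 ≡ 1 (mod 43).

18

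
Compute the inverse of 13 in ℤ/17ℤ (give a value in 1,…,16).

13·4 = 52 = 3·17 + 1, so 13⁻¹ ≡ 4 (mod 17).

4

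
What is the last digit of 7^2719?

The units digit of 7^n cycles with period 4: 7, 9, 3, 1, …
2719 leaves remainder 3 on division by 4, so 7^2719 ends in 3.

3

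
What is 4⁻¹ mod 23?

6

4·6 = 24 = 1·23 + 1, so 4⁻¹ ≡ 6 (mod 23).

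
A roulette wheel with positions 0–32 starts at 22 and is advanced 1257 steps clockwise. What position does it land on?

1257 = 38·33 + 3, so 1257 mod 33 = 3.
(22 + 3) mod 33 = 25.

25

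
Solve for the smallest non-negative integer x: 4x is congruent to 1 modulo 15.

The inverse of 4 mod 15 is 4 (since 4·4 = 16 ≡ 1).
Multiplying both sides by 4: x ≡ 4·1 = 4 ≡ 4 (mod 15).

4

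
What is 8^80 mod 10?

The units digit of 8^n cycles with period 4: 8, 4, 2, 6, …
80 leaves remainder 0 on division by 4, so 8^80 ends in 6.

6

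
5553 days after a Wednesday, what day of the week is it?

5553 = 793·7 + 2, so 5553 mod 7 = 2.
Wednesday + 2 days → Friday.

Friday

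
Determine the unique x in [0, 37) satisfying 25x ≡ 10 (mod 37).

25⁻¹ ≡ 3 (mod 37) because 25·3 = 75 = 2·37 + 1.
Multiplying both sides by 3: x ≡ 3·10 = 30 ≡ 30 (mod 37).
Check: 25·30 = 750 = 20·37 + 10.

30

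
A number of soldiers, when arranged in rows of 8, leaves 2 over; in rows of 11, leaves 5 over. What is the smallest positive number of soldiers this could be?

82

x ≡ 2 (mod 8) gives x ∈ {2, 10, 18, 26, 34, 42, 50, 58, …}.
The first of these with x mod 11 = 5 is 82.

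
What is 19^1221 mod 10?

The units digit of 19^n cycles with period 2: 9, 1, …
1221 mod 2 = 1, so the last digit matches 9^1 = 9.

9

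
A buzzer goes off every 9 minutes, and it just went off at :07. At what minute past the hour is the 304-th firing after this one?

43

304·9 = 2736.
2736 − 45·60 = 36, so 2736 ≡ 36 (mod 60).
(7 + 36) mod 60 = 43.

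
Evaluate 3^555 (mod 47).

27

By repeated squaring mod 47: 3^1≡3, 3^2≡9, 3^4≡34, 3^8≡28, 3^16≡32, 3^32≡37, 3^64≡6, 3^128≡36, 3^256≡27, 3^512≡24.
555 = 1 + 2 + 8 + 32 + 512, so 3^555 ≡ 3·9·28·37·24 ≡ 27 (mod 47).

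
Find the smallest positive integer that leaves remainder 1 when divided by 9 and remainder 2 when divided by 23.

163

x ≡ 1 (mod 9) gives x ∈ {1, 10, 19, 28, 37, 46, 55, 64, …}.
The first of these with x mod 23 = 2 is 163.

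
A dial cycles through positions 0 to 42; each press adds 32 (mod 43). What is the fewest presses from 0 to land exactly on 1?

32·39 = 1248 = 29·43 + 1, so 32⁻¹ ≡ 39 (mod 43).

39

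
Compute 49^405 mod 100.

Square-and-reduce mod 100: 49^1≡49, 49^2≡1, 49^4≡1, 49^8≡1, 49^16≡1, 49^32≡1, 49^64≡1, 49^128≡1, 49^256≡1.
Since 405 = 1 + 4 + 16 + 128 + 256 in binary, 49^405 ≡ 49·1·1·1·1 ≡ 49 (mod 100).

49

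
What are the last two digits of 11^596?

61

Successive squares of 11 mod 100: 11^1≡11, 11^2≡21, 11^4≡41, 11^8≡81, 11^16≡61, 11^32≡21, 11^64≡41, 11^128≡81, 11^256≡61, 11^512≡21.
Since 596 = 4 + 16 + 64 + 512 in binary, 11^596 ≡ 41·61·41·21 ≡ 61 (mod 100).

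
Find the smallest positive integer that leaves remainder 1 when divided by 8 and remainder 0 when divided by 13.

x ≡ 1 (mod 8) gives x ∈ {1, 9, 17, 25, 33, 41, 49, 57, …}.
The first of these with x mod 13 = 0 is 65.

65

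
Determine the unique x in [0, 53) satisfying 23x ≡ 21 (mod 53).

47

23⁻¹ ≡ 30 (mod 53) because 23·30 = 690 = 13·53 + 1.
So x ≡ 30·21 = 630 ≡ 47 (mod 53).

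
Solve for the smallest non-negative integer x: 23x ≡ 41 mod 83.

9

The inverse of 23 mod 83 is 65 (since 23·65 = 1495 ≡ 1).
Multiplying both sides by 65: x ≡ 65·41 = 2665 ≡ 9 (mod 83).
Check: 23·9 = 207 = 2·83 + 41.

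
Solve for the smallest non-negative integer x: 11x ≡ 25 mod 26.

The inverse of 11 mod 26 is 19 (since 11·19 = 209 ≡ 1).
Multiplying both sides by 19: x ≡ 19·25 = 475 ≡ 7 (mod 26).
Check: 11·7 = 77 = 2·26 + 25.

7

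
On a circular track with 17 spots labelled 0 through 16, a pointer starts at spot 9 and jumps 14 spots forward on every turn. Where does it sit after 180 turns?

180·14 = 2520.
2520 − 148·17 = 4, so 2520 ≡ 4 (mod 17).
(9 + 4) mod 17 = 13.

13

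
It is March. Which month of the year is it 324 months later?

324 mod 12 = 0 (since 27·12 = 324).
March + 0 months → March.

March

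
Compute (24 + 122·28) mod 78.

8

122·28 = 3416.
3416 mod 78 = 62 (since 43·78 = 3354).
(24 + 62) mod 78 = 8.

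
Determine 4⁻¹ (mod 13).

10

4·10 = 40 = 3·13 + 1, so 4⁻¹ ≡ 10 (mod 13).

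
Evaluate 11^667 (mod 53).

40

By repeated squaring mod 53: 11^1≡11, 11^2≡15, 11^4≡13, 11^8≡10, 11^16≡47, 11^32≡36, 11^64≡24, 11^128≡46, 11^256≡49, 11^512≡16.
667 = 1 + 2 + 8 + 16 + 128 + 512, so 11^667 ≡ 11·15·10·47·46·16 ≡ 40 (mod 53).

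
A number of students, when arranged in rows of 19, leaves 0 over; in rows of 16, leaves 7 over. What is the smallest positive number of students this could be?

247

x ≡ 7 (mod 16) gives x ∈ {7, 23, 39, 55, 71, 87, 103, 119, …}.
The first of these with x mod 19 = 0 is 247.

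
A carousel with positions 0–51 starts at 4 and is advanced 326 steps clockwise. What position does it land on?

18

326 − 6·52 = 14, so 326 ≡ 14 (mod 52).
(4 + 14) mod 52 = 18.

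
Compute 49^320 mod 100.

1

By repeated squaring mod 100: 49^1≡49, 49^2≡1, 49^4≡1, 49^8≡1, 49^16≡1, 49^32≡1, 49^64≡1, 49^128≡1, 49^256≡1.
Since 320 = 64 + 256 in binary, 49^320 ≡ 1·1 ≡ 1 (mod 100).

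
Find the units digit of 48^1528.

Last digits of 8^n: 8, 4, 2, 6 (period 4).
1528 mod 4 = 0, so the last digit matches 8^4 = 6.

6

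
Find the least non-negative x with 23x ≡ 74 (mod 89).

The inverse of 23 mod 89 is 31 (since 23·31 = 713 ≡ 1).
Multiplying both sides by 31: x ≡ 31·74 = 2294 ≡ 69 (mod 89).

69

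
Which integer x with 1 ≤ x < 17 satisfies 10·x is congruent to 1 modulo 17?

12

10·12 = 120 = 7·17 + 1, so 10⁻¹ ≡ 12 (mod 17).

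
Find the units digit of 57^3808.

Powers of 7 mod 10 repeat with period 4: 7, 9, 3, 1.
3808 mod 4 = 0, so the last digit matches 7^4 = 1.

1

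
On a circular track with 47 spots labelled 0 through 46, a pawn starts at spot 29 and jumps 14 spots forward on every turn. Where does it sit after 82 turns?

82·14 = 1148.
1148 mod 47 = 20 (since 24·47 = 1128).
(29 + 20) mod 47 = 2.

2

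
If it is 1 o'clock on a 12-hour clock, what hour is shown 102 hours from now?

7

102 = 8·12 + 6, so 102 mod 12 = 6.
1 + 6 → 7 on a 12-hour dial.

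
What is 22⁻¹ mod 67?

64

22·64 = 1408 = 21·67 + 1, so 22⁻¹ ≡ 64 (mod 67).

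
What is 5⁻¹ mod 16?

13

16 = 3·5 + 1
5 = 5·1 + 0
Back-substituting gives 5·13 ≡ 1 (mod 16).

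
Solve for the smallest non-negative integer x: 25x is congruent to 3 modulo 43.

25⁻¹ ≡ 31 (mod 43) because 25·31 = 775 = 18·43 + 1.
Multiplying both sides by 31: x ≡ 31·3 = 93 ≡ 7 (mod 43).

7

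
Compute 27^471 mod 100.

By repeated squaring mod 100: 27^1≡27, 27^2≡29, 27^4≡41, 27^8≡81, 27^16≡61, 27^32≡21, 27^64≡41, 27^128≡81, 27^256≡61.
Since 471 = 1 + 2 + 4 + 16 + 64 + 128 + 256 in binary, 27^471 ≡ 27·29·41·61·41·81·61 ≡ 23 (mod 100).

23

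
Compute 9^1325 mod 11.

1

By repeated squaring mod 11: 9^1≡9, 9^2≡4, 9^4≡5, 9^8≡3, 9^16≡9, 9^32≡4, 9^64≡5, 9^128≡3, 9^256≡9, 9^512≡4, 9^1024≡5.
Since 1325 = 1 + 4 + 8 + 32 + 256 + 1024 in binary, 9^1325 ≡ 9·5·3·4·9·5 ≡ 1 (mod 11).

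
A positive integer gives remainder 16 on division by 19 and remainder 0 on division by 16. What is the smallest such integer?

Since 16·6 ≡ 1 (mod 19), take x = 0 + 16·((16−0)·6 mod 19) = 0 + 16·1 = 16.
Check: 16 mod 19 = 16, 16 mod 16 = 0.

16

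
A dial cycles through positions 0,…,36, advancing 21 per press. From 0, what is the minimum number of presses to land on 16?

36

The inverse of 21 mod 37 is 30 (since 21·30 = 630 ≡ 1).
So x ≡ 30·16 = 480 ≡ 36 (mod 37).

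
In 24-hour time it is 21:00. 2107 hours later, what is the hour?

16

2107 − 87·24 = 19, so 2107 ≡ 19 (mod 24).
(21 + 19) mod 24 = 16.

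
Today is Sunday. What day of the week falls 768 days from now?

Friday

768 mod 7 = 5 (since 109·7 = 763).
Sunday + 5 days → Friday.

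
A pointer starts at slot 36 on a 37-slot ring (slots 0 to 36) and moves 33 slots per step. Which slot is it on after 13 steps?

21

13·33 = 429.
Dividing 429 by 37 gives quotient 11 and remainder 22.
(36 + 22) mod 37 = 21.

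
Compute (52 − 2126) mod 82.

58

2126 = 25·82 + 76, so 2126 mod 82 = 76.
(52 − 76) mod 82 = 58.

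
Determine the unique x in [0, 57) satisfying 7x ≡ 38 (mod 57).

38

7⁻¹ ≡ 49 (mod 57) because 7·49 = 343 = 6·57 + 1.
Multiplying both sides by 49: x ≡ 49·38 = 1862 ≡ 38 (mod 57).
Check: 7·38 = 266 = 4·57 + 38.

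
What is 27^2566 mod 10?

The units digit of 27^n cycles with period 4: 7, 9, 3, 1, …
2566 leaves remainder 2 on division by 4, so 27^2566 ends in 9.

9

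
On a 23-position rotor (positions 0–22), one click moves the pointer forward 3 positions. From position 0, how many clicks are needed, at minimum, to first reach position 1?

8

23 = 7·3 + 2
3 = 1·2 + 1
2 = 2·1 + 0
Back-substituting gives 3·8 ≡ 1 (mod 23).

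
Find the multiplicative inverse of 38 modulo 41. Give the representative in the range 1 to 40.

27

38·27 = 1026 = 25·41 + 1, so 38⁻¹ ≡ 27 (mod 41).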